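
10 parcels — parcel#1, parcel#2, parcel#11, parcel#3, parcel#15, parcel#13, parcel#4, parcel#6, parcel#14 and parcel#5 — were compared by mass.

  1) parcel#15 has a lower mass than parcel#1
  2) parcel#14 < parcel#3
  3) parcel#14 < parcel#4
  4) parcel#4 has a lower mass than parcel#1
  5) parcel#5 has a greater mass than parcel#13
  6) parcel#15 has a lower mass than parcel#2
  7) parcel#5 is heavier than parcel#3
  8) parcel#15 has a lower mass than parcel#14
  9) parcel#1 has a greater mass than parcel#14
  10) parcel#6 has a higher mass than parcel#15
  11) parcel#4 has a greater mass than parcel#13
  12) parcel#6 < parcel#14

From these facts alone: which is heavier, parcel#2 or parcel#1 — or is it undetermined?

Following every chain through parcel#1: below parcel#1 we get parcel#15, parcel#13, parcel#6, parcel#14, parcel#4.
parcel#2 is not reached, and no chain runs the other way from parcel#2 to parcel#1.
So the given relations leave the order of parcel#1 and parcel#2 undetermined.

undetermined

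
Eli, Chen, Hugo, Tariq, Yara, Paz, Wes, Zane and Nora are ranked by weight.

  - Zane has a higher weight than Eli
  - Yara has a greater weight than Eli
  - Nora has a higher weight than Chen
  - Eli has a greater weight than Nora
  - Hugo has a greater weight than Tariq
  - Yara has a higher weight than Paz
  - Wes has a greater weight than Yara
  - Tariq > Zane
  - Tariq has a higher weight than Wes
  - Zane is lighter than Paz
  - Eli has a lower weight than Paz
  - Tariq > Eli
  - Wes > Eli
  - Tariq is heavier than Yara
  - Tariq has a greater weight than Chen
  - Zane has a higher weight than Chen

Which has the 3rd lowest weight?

Chaining the given pairs: Chen < Nora < Eli < Zane < Paz < Yara < Wes < Tariq < Hugo.
The 3rd smallest is Eli.

Eli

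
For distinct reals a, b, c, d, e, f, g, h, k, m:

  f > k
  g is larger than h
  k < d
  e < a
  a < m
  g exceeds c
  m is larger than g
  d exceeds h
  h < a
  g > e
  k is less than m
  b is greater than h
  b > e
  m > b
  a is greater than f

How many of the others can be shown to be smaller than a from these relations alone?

Directly below a: e, h, f.
One step further: k (4 so far).
No other element is forced below a by the given relations, so the count is 4.

4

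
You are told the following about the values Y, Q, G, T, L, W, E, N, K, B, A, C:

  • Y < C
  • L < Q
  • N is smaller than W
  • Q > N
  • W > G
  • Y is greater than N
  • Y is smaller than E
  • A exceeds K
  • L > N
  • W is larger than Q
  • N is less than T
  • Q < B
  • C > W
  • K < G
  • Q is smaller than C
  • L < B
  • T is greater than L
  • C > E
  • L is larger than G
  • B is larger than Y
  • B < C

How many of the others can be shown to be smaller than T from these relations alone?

4

The elements the relations force below T are N, K, G, L — no chain reaches any other.
That is 4.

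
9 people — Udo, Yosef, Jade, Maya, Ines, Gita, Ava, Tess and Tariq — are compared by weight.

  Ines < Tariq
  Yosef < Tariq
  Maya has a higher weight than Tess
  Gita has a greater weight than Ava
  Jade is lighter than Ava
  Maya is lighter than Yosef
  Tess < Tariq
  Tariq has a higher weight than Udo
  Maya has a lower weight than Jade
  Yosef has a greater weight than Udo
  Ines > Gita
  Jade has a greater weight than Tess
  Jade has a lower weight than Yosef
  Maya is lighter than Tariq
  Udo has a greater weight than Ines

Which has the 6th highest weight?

Ava

Chaining the given pairs: Tess < Maya < Jade < Ava < Gita < Ines < Udo < Yosef < Tariq.
The 6th largest is Ava.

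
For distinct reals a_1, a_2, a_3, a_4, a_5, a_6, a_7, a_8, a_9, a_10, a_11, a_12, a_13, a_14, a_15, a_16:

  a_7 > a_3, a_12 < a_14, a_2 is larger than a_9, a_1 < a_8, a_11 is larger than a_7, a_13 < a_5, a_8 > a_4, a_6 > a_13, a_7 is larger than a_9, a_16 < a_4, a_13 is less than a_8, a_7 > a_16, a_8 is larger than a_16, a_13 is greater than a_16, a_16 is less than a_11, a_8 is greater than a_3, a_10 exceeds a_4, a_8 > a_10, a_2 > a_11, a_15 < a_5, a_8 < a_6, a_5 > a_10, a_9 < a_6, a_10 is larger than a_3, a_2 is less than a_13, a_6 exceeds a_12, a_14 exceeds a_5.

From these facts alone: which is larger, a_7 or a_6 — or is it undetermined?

a_6

The relevant relations are a_7 < a_11; a_11 < a_2; a_2 < a_13; a_13 < a_8; a_8 < a_6.
Chaining these gives a_7 < a_11 < a_2 < a_13 < a_8 < a_6.
So a_6 is larger.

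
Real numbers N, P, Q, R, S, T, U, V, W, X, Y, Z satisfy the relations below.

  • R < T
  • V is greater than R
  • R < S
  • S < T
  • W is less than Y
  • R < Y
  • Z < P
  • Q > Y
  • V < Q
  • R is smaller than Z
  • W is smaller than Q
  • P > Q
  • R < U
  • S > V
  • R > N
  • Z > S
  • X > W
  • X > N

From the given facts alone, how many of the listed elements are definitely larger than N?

The elements the relations force above N are R, U, V, S, X, Z, T, Y, Q, P — no chain reaches any other.
That is 10.

10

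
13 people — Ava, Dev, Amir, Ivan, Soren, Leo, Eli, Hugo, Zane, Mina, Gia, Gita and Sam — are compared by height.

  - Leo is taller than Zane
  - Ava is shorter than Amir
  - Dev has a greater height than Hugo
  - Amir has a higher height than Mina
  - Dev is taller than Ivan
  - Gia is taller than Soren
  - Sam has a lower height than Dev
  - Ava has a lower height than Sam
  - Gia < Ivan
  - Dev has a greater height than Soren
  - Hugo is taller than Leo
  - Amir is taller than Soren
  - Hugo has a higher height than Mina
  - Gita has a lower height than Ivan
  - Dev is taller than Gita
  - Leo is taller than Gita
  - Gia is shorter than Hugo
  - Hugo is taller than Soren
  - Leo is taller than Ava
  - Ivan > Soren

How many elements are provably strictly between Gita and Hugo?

1

The relations place Gita below Hugo. An element lies strictly between them when it is forced above Gita and also forced below Hugo.
Above Gita: {Leo, Ivan, Dev}. Below Hugo: {Ava, Soren, Zane, Gia, Mina, Leo}.
Intersection: {Leo} — 1.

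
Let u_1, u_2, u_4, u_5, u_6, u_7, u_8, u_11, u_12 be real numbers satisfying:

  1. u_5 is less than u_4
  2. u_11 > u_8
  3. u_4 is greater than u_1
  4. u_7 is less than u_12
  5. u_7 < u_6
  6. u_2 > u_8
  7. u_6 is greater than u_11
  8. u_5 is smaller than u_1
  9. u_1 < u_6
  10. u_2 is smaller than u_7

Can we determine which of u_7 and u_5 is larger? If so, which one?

Following every chain through u_5: above u_5 we get u_1, u_6, u_4.
u_7 is not reached, and no chain runs the other way from u_7 to u_5.
So the given relations leave the order of u_5 and u_7 undetermined.

undetermined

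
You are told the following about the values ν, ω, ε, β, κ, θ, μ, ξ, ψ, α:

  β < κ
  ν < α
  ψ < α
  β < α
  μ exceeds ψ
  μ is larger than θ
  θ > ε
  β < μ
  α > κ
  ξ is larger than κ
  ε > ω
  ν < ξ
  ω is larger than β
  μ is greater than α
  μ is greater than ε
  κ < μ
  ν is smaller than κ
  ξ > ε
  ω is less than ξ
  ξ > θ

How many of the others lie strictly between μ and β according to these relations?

Chaining upward from β reaches: ω, ε, κ, θ, ξ, α.
Chaining downward from μ reaches: ψ, ω, ε, ν, κ, θ, α.
Strictly between β and μ are those in both lists: ω, ε, κ, θ, α — 5 elements.

5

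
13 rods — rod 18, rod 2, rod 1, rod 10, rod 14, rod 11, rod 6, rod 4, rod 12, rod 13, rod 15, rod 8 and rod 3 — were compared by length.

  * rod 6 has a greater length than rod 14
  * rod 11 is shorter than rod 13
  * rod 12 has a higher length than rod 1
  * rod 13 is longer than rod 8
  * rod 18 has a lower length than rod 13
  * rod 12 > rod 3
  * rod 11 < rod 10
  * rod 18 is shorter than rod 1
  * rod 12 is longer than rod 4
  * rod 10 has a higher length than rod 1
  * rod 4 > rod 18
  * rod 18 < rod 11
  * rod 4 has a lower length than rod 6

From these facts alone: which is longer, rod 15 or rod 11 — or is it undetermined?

undetermined

Following every chain through rod 11: above rod 11 we get rod 10, rod 13; below rod 11 we get rod 18.
rod 15 is not reached, and no chain runs the other way from rod 15 to rod 11.
So the given relations leave the order of rod 11 and rod 15 undetermined.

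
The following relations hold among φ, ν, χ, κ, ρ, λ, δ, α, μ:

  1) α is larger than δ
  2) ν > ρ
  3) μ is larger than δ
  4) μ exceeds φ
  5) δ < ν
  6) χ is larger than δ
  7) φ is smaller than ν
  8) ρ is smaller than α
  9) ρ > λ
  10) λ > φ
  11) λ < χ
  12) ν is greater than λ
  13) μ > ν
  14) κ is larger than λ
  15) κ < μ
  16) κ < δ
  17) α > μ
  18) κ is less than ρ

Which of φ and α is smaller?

φ

The relevant relations are φ < λ; λ < κ; κ < ρ; ρ < ν; ν < μ; μ < α.
Chaining these gives φ < λ < κ < ρ < ν < μ < α.
So φ < α; φ is the smaller of the two.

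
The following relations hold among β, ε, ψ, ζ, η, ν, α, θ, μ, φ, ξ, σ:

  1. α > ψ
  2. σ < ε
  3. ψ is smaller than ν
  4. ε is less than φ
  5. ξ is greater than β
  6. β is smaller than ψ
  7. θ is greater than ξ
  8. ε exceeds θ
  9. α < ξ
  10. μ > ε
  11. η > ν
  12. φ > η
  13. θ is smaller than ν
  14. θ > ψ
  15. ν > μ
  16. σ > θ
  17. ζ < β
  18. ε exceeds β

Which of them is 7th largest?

The consecutive relations fix a unique order: ζ < β < ψ < α < ξ < θ < σ < ε < μ < ν < η < φ.
The 7th largest is θ.

θ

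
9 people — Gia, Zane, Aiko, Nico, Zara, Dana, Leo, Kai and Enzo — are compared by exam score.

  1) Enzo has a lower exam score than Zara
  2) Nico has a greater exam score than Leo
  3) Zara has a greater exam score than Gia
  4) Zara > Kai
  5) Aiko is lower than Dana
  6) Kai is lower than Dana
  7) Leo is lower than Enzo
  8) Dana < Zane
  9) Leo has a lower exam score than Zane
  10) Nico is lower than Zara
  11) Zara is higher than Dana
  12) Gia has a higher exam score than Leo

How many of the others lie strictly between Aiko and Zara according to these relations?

1

The relations place Aiko below Zara. An element lies strictly between them when it is forced above Aiko and also forced below Zara.
Above Aiko: {Dana, Zane}. Below Zara: {Leo, Nico, Enzo, Kai, Dana, Gia}.
Intersection: {Dana} — 1.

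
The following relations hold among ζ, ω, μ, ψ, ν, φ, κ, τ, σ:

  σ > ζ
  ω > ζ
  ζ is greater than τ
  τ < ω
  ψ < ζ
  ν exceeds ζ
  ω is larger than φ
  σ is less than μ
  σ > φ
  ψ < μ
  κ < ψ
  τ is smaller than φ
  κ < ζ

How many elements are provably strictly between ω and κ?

The relations place κ below ω. An element lies strictly between them when it is forced above κ and also forced below ω.
Above κ: {ψ, ζ, σ, μ, ν}. Below ω: {τ, φ, ψ, ζ}.
Intersection: {ψ, ζ} — 2.

2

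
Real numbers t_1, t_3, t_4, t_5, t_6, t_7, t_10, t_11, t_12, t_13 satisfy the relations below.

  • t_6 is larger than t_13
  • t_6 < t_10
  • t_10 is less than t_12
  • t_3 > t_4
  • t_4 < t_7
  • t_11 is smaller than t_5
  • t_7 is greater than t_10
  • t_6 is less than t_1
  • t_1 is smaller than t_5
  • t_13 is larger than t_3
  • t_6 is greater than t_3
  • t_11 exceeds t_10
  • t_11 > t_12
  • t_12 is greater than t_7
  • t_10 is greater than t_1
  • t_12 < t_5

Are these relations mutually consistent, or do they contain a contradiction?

Every relation is compatible with t_4 < t_3 < t_13 < t_6 < t_1 < t_10 < t_7 < t_12 < t_11 < t_5; the set is consistent.

consistent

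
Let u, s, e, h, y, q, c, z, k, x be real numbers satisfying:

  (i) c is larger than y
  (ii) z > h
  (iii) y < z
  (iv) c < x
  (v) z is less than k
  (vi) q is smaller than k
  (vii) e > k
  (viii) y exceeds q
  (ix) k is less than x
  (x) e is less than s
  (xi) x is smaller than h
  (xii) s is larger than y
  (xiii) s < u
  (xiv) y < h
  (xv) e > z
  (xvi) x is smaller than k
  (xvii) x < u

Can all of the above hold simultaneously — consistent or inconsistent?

inconsistent

We have k < x stated directly, yet also x < h < z < k by chaining the others — so x < k. Contradiction.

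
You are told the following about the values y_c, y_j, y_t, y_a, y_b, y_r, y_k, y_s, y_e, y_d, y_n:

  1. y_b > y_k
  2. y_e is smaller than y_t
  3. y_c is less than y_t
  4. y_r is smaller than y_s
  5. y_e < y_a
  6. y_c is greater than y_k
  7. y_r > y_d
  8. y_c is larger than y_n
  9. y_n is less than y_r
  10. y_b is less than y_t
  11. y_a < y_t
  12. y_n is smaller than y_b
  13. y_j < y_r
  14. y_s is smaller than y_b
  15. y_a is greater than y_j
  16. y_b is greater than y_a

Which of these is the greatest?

y_t

y_j is not greatest since y_j < y_a; y_k is not greatest since y_k < y_c; y_d is not greatest since y_d < y_r; y_n is not greatest since y_n < y_c; y_e is not greatest since y_e < y_t; y_r is not greatest since y_r < y_s; y_a is not greatest since y_a < y_t; y_c is not greatest since y_c < y_t; y_s is not greatest since y_s < y_b; y_b is not greatest since y_b < y_t.
Only y_t has nothing above it, so y_t is the greatest.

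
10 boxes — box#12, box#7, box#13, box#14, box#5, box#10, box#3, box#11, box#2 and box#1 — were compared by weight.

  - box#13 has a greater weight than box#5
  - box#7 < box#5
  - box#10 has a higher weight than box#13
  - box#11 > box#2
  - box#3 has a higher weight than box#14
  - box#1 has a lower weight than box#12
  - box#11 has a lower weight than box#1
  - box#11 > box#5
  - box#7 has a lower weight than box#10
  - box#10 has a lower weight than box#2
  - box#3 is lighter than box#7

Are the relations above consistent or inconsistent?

Every relation is compatible with box#14 < box#3 < box#7 < box#5 < box#13 < box#10 < box#2 < box#11 < box#1 < box#12; the set is consistent.

consistent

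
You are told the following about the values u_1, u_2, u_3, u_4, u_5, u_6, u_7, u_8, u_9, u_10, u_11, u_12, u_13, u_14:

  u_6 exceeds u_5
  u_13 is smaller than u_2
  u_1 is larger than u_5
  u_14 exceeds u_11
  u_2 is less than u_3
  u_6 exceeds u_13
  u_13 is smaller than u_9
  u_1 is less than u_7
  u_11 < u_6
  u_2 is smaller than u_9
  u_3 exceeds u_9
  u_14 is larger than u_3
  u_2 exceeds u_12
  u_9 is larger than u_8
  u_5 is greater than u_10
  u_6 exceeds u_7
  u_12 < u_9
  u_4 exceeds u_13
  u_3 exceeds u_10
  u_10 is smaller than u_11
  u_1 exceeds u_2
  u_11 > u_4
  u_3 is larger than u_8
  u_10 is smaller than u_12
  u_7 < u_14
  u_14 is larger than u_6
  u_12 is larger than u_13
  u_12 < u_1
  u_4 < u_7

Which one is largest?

u_14

u_10 is not greatest since u_10 < u_12; u_13 is not greatest since u_13 < u_12; u_12 is not greatest since u_12 < u_2; u_5 is not greatest since u_5 < u_1; u_4 is not greatest since u_4 < u_11; u_2 is not greatest since u_2 < u_9; u_8 is not greatest since u_8 < u_3; u_9 is not greatest since u_9 < u_3; u_11 is not greatest since u_11 < u_6; u_1 is not greatest since u_1 < u_7; u_7 is not greatest since u_7 < u_6; u_6 is not greatest since u_6 < u_14; u_3 is not greatest since u_3 < u_14.
Only u_14 has nothing above it, so u_14 is the largest.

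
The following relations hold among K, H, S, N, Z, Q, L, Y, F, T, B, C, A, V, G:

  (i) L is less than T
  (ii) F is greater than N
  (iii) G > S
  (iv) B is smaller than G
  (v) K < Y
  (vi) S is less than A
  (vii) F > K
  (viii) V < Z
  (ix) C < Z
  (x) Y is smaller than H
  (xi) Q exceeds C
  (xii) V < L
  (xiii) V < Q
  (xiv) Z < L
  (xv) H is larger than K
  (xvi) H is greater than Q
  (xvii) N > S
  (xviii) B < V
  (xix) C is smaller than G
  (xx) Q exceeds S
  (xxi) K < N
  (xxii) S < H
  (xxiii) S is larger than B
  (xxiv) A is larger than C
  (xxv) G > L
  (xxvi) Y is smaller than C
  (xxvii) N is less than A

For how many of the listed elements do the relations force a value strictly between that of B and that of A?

2

Chaining upward from B reaches: S, N, V, Z, L, Q, H, T, F, G.
Chaining downward from A reaches: K, S, Y, N, C.
Strictly between B and A are those in both lists: S, N — 2 elements.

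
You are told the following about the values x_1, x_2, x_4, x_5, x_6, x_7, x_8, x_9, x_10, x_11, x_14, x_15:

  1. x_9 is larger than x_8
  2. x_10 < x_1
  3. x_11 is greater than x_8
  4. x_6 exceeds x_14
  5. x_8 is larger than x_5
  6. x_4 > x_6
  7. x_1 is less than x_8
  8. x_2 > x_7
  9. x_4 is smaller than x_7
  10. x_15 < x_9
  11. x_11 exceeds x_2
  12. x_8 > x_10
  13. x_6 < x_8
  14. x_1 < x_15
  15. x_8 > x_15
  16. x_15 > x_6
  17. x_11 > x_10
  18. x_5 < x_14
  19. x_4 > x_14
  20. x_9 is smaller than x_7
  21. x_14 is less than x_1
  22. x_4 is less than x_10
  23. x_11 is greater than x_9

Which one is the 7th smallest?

x_15

Piecing the relations together gives one ordering: x_5 < x_14 < x_6 < x_4 < x_10 < x_1 < x_15 < x_8 < x_9 < x_7 < x_2 < x_11.
Counting 7 from the smallest end gives x_15.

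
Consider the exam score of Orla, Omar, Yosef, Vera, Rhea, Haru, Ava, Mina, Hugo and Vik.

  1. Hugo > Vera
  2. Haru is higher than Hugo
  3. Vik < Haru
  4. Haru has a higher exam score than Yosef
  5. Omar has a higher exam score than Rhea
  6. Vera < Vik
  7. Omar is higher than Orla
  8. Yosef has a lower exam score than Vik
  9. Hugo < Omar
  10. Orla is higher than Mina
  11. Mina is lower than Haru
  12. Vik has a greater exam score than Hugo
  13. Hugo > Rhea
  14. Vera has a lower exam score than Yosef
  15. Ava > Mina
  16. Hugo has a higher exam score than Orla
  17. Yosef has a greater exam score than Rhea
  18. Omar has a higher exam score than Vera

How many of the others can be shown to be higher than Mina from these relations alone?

The elements the relations force above Mina are Orla, Hugo, Omar, Ava, Vik, Haru — no chain reaches any other.
That is 6.

6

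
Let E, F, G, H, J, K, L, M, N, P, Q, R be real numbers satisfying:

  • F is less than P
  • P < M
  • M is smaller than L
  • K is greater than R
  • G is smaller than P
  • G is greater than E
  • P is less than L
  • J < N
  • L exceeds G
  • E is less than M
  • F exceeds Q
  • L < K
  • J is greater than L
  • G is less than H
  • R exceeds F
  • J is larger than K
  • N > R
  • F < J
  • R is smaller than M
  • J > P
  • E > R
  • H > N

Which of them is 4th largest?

Piecing the relations together gives one ordering: Q < F < R < E < G < P < M < L < K < J < N < H.
Counting 4 from the largest end gives K.

K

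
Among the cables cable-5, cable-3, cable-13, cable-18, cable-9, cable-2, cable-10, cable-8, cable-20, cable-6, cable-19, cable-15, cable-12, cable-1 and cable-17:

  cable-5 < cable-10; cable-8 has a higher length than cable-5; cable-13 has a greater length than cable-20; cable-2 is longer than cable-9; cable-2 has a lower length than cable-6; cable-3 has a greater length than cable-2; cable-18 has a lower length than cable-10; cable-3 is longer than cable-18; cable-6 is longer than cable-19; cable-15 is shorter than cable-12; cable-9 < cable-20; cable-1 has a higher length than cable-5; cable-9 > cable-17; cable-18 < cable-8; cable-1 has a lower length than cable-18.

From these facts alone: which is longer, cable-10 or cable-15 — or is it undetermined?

Following every chain through cable-15: above cable-15 we get cable-12.
cable-10 is not reached, and no chain runs the other way from cable-10 to cable-15.
So the given relations leave the order of cable-15 and cable-10 undetermined.

undetermined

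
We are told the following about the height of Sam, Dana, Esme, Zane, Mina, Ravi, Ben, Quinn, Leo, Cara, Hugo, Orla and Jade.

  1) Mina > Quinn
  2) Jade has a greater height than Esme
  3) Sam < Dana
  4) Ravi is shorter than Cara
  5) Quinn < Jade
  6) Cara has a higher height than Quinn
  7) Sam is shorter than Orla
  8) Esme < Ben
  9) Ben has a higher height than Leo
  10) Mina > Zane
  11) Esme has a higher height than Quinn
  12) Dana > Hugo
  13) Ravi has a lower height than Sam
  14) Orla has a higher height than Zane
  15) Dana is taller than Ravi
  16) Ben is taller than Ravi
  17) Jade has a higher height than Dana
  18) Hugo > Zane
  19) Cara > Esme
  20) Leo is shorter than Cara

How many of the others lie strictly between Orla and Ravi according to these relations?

1

Chaining upward from Ravi reaches: Cara, Sam, Ben, Dana, Jade.
Chaining downward from Orla reaches: Zane, Sam.
Strictly between Ravi and Orla are those in both lists: Sam — 1 element.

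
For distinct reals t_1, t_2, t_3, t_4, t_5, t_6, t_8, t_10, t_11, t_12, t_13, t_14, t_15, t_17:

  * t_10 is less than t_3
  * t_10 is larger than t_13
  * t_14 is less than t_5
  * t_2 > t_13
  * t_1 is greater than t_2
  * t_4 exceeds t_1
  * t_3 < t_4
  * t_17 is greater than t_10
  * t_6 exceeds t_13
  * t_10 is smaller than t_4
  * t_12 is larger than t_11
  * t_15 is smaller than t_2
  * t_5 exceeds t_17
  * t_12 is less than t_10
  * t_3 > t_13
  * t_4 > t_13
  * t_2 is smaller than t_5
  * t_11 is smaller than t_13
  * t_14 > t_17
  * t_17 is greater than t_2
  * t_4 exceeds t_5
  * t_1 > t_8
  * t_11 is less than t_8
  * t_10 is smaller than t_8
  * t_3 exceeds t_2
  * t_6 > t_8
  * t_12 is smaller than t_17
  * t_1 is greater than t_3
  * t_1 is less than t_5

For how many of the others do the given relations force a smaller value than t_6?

Directly below t_6: t_13, t_8.
One step further: t_11, t_10 (4 so far).
One step further: t_12 (5 so far).
Nothing else is reachable below t_6; 5 in all.

5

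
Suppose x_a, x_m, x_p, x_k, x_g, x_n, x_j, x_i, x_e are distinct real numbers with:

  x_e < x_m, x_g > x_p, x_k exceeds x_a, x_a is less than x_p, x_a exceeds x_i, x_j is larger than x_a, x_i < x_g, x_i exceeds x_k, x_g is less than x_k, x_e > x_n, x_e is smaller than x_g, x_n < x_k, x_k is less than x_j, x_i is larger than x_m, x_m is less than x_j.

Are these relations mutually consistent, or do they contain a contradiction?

We have x_k < x_i stated directly, yet also x_i < x_a < x_p < x_g < x_k by chaining the others — so x_i < x_k. Contradiction.

inconsistent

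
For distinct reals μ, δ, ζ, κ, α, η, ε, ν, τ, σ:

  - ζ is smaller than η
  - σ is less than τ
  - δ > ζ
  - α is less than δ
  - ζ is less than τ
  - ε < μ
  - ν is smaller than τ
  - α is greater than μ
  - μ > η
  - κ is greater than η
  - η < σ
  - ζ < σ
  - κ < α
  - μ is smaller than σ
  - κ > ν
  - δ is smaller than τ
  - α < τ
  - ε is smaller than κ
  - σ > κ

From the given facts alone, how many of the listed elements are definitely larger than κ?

From κ the given relations immediately reach α, σ.
From those, δ, τ — 4 in total.
Nothing else is reachable above κ; 4 in all.

4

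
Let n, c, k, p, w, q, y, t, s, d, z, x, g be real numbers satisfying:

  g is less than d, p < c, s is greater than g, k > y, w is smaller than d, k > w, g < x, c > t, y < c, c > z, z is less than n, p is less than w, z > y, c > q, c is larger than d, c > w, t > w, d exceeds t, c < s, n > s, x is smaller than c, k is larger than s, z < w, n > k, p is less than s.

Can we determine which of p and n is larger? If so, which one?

n

Link the given pairs in sequence: p < w; w < t; t < d; d < c; c < s; s < k; k < n.
Chaining these gives p < w < t < d < c < s < k < n.
So n is larger.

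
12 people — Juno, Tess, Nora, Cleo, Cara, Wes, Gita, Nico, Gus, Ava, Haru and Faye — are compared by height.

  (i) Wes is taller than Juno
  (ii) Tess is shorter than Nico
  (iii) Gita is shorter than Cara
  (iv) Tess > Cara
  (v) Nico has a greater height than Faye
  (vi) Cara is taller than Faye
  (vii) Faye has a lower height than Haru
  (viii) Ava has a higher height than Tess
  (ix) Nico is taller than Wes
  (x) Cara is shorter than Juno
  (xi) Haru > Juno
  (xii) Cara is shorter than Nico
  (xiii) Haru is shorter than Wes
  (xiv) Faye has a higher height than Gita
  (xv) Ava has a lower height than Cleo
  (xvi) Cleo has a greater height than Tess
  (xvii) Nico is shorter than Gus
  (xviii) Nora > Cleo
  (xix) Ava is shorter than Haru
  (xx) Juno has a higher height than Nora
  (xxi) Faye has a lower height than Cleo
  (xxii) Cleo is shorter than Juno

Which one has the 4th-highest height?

Chaining the given pairs: Gita < Faye < Cara < Tess < Ava < Cleo < Nora < Juno < Haru < Wes < Nico < Gus.
The 4th largest is Haru.

Haru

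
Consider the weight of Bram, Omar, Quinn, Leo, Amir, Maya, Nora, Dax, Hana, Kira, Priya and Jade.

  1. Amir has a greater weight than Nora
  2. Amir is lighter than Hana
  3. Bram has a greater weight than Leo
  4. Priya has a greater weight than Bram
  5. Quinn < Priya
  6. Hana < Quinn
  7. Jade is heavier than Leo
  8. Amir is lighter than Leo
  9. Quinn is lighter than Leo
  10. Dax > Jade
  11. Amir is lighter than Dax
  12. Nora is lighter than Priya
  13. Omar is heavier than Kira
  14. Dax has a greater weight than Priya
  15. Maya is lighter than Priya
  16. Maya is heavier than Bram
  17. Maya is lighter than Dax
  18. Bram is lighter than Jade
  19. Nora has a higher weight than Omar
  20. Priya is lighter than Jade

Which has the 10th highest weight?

The consecutive relations fix a unique order: Kira < Omar < Nora < Amir < Hana < Quinn < Leo < Bram < Maya < Priya < Jade < Dax.
Counting 10 from the largest end gives Nora.

Nora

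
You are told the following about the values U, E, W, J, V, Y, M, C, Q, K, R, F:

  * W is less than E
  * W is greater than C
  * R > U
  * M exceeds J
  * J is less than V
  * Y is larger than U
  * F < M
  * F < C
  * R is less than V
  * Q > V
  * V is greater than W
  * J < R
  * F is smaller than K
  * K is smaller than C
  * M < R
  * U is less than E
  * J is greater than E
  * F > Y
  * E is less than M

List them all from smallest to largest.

U < Y < F < K < C < W < E < J < M < R < V < Q

Each adjacent pair is fixed by a given relation: U < Y; Y < F; F < K; K < C; C < W; W < E; E < J; J < M; M < R; R < V; V < Q. Chaining them end to end gives the full order.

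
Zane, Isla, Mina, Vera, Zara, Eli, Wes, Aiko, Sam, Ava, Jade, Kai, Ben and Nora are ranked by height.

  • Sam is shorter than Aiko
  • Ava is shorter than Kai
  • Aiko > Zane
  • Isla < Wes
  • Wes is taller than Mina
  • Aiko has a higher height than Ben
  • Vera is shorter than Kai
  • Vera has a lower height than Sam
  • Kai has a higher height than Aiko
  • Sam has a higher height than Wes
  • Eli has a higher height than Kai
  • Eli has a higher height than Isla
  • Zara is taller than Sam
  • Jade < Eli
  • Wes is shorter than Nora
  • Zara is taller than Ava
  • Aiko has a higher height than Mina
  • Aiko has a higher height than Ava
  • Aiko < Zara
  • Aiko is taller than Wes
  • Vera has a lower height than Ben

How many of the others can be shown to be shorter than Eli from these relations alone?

11

The elements the relations force below Eli are Jade, Isla, Zane, Vera, Mina, Wes, Ben, Sam, Ava, Aiko, Kai — no chain reaches any other.
That is 11.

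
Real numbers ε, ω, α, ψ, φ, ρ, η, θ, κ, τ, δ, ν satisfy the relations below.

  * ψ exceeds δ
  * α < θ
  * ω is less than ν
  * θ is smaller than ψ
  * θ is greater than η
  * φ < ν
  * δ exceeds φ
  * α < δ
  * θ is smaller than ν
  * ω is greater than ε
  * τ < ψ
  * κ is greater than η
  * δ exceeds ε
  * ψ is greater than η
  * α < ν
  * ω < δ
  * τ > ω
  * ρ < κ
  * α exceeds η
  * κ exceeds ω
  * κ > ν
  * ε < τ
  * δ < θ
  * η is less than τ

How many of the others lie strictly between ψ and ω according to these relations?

Chaining upward from ω reaches: δ, τ, θ, ν, κ.
Chaining downward from ψ reaches: η, φ, ε, α, δ, τ, θ.
Strictly between ω and ψ are those in both lists: δ, τ, θ — 3 elements.

3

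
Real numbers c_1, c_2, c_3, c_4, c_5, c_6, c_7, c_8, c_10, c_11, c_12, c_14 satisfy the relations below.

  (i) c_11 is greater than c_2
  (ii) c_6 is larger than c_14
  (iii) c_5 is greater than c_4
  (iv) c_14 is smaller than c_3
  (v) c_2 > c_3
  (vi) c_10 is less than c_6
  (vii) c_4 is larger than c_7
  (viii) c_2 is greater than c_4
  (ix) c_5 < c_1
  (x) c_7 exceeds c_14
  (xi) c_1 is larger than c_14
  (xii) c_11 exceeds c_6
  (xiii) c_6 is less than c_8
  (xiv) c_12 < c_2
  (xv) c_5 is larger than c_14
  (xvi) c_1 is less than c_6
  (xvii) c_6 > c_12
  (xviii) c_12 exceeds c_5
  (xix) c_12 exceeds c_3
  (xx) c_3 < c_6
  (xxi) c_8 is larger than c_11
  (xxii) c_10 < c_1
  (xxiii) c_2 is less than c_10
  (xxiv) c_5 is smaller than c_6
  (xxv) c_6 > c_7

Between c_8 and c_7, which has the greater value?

c_7 < c_4 < c_5 < c_12 < c_2 < c_10 < c_1 < c_6 < c_11 < c_8, by transitivity through c_4, c_5, c_12, c_2, c_10, c_1, c_6, c_11.
So c_7 < c_8; c_8 is the larger of the two.

c_8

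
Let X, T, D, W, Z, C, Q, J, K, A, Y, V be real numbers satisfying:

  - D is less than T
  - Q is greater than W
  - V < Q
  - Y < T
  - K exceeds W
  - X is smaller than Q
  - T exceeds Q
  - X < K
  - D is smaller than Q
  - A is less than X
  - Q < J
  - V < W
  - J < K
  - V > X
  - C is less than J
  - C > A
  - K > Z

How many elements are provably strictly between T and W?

Chaining upward from W reaches: Q, J, K.
Chaining downward from T reaches: Y, D, A, X, V, Q.
Strictly between W and T are those in both lists: Q — 1 element.

1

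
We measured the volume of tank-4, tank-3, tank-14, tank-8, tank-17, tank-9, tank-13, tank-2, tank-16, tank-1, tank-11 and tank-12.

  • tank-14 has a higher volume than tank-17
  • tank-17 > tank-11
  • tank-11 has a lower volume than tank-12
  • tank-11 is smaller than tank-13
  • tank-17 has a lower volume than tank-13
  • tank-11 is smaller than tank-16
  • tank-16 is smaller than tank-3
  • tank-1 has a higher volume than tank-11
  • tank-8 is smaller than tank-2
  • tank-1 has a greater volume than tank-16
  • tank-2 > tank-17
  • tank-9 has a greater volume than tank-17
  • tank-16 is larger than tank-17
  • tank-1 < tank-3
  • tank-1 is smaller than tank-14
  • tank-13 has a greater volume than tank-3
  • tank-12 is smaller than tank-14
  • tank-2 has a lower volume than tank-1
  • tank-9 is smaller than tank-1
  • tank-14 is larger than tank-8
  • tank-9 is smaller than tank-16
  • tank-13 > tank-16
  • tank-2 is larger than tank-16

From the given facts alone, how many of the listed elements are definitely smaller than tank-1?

6

Directly below tank-1: tank-11, tank-9, tank-16, tank-2.
One step further: tank-17, tank-8 (6 so far).
No other element is forced below tank-1 by the given relations, so the count is 6.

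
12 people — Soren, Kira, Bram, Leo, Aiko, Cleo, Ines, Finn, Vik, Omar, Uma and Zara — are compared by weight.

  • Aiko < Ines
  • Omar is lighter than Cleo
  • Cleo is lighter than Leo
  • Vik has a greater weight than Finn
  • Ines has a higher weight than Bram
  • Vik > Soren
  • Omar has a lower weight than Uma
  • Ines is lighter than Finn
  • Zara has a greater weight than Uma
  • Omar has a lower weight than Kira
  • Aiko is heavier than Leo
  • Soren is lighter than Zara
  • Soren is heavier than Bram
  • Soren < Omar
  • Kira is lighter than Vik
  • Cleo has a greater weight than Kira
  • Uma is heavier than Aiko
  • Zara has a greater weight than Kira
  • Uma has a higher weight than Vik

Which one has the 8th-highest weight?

Cleo

Chaining the given pairs: Bram < Soren < Omar < Kira < Cleo < Leo < Aiko < Ines < Finn < Vik < Uma < Zara.
Counting 8 from the largest end gives Cleo.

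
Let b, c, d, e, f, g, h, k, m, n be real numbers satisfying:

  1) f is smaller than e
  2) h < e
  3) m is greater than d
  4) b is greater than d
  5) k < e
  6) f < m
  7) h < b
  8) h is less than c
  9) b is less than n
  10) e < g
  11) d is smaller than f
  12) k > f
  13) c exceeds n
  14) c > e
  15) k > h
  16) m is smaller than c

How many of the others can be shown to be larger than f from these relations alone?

5

From f the given relations immediately reach m, k, e.
From those, g, c — 5 in total.
No other element is forced above f by the given relations, so the count is 5.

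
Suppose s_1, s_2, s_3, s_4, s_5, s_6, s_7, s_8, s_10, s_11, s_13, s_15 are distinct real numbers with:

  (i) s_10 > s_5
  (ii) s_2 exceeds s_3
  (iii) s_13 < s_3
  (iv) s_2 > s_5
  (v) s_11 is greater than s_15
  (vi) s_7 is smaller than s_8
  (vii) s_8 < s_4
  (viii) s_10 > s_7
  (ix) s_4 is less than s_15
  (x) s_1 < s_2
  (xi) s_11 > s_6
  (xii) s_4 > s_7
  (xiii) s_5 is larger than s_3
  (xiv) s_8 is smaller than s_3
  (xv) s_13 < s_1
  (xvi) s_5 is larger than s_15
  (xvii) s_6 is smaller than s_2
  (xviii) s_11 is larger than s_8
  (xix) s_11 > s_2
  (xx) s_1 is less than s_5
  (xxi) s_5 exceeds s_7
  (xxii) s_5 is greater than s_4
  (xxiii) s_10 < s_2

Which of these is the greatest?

s_11

Chaining downward from s_11: directly below it, s_8, s_6, s_15, s_2; then s_7, s_1, s_3, s_4, s_5, s_10; then s_13.
That covers every other element, and nothing is given above s_11, so s_11 is the greatest.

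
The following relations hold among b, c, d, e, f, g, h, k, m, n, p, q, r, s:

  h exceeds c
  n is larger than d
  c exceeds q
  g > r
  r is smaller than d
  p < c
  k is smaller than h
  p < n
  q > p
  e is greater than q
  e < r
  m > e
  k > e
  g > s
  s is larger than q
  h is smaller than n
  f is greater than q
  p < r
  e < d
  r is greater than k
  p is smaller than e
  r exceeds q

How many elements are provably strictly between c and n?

The relations place c below n. An element lies strictly between them when it is forced above c and also forced below n.
Above c: {h}. Below n: {p, q, e, k, h, r, d}.
Intersection: {h} — 1.

1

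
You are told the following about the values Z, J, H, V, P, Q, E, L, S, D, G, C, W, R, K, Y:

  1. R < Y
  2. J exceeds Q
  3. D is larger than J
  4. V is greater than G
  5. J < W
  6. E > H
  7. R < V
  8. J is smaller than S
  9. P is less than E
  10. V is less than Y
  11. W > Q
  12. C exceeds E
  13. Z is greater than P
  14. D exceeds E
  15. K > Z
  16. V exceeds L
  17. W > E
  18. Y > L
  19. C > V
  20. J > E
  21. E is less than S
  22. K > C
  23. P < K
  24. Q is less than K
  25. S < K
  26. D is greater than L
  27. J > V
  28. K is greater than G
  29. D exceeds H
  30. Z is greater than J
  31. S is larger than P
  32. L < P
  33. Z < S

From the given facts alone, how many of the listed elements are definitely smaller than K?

From K the given relations immediately reach G, P, Q, C, Z, S.
From those, L, V, E, J — 10 in total.
From those, R, H — 12 in total.
Nothing else is reachable below K; 12 in all.

12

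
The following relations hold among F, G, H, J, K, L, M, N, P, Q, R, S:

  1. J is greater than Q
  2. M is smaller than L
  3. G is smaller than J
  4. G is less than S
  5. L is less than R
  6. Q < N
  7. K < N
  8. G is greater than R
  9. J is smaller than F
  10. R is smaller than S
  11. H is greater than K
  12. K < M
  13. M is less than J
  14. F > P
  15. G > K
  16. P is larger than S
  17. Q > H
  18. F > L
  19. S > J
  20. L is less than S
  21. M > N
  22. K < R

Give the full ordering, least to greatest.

K < H < Q < N < M < L < R < G < J < S < P < F

Nothing is placed below K, so it is least; from there K < H; H < Q; Q < N; N < M; M < L; L < R; R < G; G < J; J < S; S < P; P < F, each given directly.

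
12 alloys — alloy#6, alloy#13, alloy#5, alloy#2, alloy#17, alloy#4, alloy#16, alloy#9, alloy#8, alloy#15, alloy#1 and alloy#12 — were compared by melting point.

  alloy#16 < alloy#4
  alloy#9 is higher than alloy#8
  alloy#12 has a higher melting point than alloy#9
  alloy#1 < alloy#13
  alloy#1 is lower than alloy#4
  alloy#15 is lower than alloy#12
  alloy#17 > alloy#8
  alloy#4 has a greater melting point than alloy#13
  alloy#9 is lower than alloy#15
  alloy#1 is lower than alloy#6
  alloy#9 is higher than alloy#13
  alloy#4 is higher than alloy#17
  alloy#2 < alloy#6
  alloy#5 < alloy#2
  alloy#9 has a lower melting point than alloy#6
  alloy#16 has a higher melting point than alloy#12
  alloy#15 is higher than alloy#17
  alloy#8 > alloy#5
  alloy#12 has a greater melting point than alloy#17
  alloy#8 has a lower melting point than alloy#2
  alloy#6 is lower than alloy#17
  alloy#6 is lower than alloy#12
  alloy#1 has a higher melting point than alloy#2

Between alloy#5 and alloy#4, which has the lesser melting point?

alloy#5

alloy#5 < alloy#8 < alloy#2 < alloy#1 < alloy#13 < alloy#9 < alloy#6 < alloy#17 < alloy#15 < alloy#12 < alloy#16 < alloy#4, by transitivity through alloy#8, alloy#2, alloy#1, alloy#13, alloy#9, alloy#6, alloy#17, alloy#15, alloy#12, alloy#16.
So alloy#5 < alloy#4; alloy#5 is the lower of the two.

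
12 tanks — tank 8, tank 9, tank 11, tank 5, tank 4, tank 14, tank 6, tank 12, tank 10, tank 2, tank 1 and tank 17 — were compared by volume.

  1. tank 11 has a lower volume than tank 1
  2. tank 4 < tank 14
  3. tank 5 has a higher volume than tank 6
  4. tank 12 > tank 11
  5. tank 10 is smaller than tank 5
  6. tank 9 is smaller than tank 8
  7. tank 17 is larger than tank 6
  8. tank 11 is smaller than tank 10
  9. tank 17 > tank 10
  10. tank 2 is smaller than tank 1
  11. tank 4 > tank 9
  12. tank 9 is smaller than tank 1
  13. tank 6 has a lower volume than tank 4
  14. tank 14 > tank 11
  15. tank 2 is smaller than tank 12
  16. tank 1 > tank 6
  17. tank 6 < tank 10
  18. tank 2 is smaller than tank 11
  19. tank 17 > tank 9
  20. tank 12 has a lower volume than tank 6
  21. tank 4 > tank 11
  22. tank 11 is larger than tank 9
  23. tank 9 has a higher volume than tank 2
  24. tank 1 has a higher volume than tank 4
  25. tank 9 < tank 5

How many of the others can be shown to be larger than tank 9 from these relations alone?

10

The elements the relations force above tank 9 are tank 11, tank 8, tank 12, tank 6, tank 4, tank 1, tank 10, tank 17, tank 5, tank 14 — no chain reaches any other.
That is 10.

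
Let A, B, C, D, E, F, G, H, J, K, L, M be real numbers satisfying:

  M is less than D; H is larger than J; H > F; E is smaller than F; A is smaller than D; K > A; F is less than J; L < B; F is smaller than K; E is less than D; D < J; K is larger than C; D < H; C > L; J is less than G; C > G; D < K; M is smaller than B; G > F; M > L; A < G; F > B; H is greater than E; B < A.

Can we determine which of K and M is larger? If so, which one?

Chaining the given relations: M < B < A < D < J < G < C < K.
So K is larger.

K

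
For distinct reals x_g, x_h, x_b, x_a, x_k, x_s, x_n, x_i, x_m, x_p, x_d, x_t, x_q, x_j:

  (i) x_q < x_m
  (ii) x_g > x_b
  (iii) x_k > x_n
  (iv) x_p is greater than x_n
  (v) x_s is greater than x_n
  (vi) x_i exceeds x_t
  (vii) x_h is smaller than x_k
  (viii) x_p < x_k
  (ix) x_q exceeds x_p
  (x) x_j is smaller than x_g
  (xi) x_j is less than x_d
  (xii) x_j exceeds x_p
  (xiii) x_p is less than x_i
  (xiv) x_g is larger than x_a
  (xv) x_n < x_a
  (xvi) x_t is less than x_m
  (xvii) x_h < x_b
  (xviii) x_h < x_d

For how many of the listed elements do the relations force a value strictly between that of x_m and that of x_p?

1

The relations place x_p below x_m. An element lies strictly between them when it is forced above x_p and also forced below x_m.
Above x_p: {x_q, x_j, x_g, x_i, x_k, x_d}. Below x_m: {x_n, x_q, x_t}.
Intersection: {x_q} — 1.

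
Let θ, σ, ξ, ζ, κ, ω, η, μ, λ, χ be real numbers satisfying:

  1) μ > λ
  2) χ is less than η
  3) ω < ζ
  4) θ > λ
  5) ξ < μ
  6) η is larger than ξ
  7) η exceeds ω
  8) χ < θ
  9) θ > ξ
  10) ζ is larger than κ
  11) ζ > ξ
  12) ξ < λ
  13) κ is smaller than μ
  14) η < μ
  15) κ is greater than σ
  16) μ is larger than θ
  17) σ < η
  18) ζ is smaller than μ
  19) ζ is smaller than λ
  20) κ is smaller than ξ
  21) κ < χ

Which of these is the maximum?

Chaining downward from μ: directly below it, κ, ξ, ζ, η, λ, θ; then σ, ω, χ.
That covers every other element, and nothing is given above μ, so μ is the maximum.

μ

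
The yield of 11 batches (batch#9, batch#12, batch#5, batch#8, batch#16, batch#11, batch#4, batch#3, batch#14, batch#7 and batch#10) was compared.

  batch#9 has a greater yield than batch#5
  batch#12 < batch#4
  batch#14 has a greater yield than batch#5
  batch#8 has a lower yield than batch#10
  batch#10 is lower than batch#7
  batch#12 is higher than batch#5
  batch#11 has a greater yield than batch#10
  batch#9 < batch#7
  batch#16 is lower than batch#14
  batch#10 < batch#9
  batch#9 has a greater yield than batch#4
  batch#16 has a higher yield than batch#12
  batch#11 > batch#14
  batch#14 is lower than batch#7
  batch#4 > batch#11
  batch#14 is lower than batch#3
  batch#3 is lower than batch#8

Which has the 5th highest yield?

Chaining the given pairs: batch#5 < batch#12 < batch#16 < batch#14 < batch#3 < batch#8 < batch#10 < batch#11 < batch#4 < batch#9 < batch#7.
The 5th largest is batch#10.

batch#10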